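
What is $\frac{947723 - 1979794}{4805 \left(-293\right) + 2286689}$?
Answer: $- \frac{1032071}{878824} \approx -1.1744$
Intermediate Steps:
$\frac{947723 - 1979794}{4805 \left(-293\right) + 2286689} = - \frac{1032071}{-1407865 + 2286689} = - \frac{1032071}{878824}$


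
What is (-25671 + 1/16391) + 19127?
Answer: -107262703/16391 ≈ -6544.0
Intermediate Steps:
(-25671 + 1/16391) + 19127 = -420773360/16391 + 19127 = -107262703/16391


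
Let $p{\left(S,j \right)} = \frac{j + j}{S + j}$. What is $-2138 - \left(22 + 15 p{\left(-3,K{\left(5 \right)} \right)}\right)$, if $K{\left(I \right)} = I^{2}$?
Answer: $- \frac{24135}{11} \approx -2194.1$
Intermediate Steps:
$p{\left(S,j \right)} = \frac{2 j}{S + j}$
$-2138 - \left(22 + 15 p{\left(-3,K{\left(5 \right)} \right)}\right) = -2138 - \left(22 + 15 \frac{2 \cdot 5^{2}}{-3 + 5^{2}}\right) = -2138 - \left(22 + 15 \cdot 2 \cdot 25 \frac{1}{-3 + 25}\right) = -2138 - \left(22 + 15 \cdot 2 \cdot 25 \cdot \frac{1}{22}\right) = -2138 - \left(22 + 15 \cdot \frac{25}{11}\right) = -2138 - \left(22 + \frac{375}{11}\right) = -2138 - \frac{617}{11} = - \frac{24135}{11}$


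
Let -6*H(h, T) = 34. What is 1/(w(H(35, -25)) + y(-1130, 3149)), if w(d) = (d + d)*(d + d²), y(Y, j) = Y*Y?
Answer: 27/34468208 ≈ 7.8333e-7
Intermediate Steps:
H(h, T) = -17/3 (H(h, T) = -⅙*34 = -17/3)
y(Y, j) = Y²
w(d) = 2*d*(d + d²) (w(d) = (2*d)*(d + d²) = 2*d*(d + d²))
1/(w(H(35, -25)) + y(-1130, 3149)) = 1/(2*(-17/3)²*(1 - 17/3) + (-1130)²) = 1/(2*(289/9)*(-14/3) + 1276900) = 1/(-8092/27 + 1276900) = 1/(34468208/27) = 27/34468208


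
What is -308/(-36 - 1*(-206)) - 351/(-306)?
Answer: -113/170 ≈ -0.66471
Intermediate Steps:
-308/(-36 - 1*(-206)) - 351/(-306) = -308/(-36 + 206) - 351*(-1/306) = -308/170 + 39/34 = -308*1/170 + 39/34 = -154/85 + 39/34 = -113/170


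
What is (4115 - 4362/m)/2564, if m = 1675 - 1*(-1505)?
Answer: 2180223/1358920 ≈ 1.6044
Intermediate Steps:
m = 3180 (m = 1675 + 1505 = 3180)
(4115 - 4362/m)/2564 = (4115 - 4362/3180)/2564 = (4115 - 4362*1/3180)*(1/2564) = (4115 - 727/530)*(1/2564) = (2180223/530)*(1/2564) = 2180223/1358920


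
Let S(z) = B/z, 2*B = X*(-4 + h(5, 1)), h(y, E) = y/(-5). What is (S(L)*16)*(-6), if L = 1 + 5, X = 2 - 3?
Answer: -40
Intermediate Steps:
h(y, E) = -y/5 (h(y, E) = y*(-⅕) = -y/5)
X = -1
L = 6
B = 5/2 (B = (-(-4 - ⅕*5))/2 = (-(-4 - 1))/2 = (-1*(-5))/2 = (½)*5 = 5/2 ≈ 2.5000)
S(z) = 5/(2*z)
(S(L)*16)*(-6) = (((5/2)/6)*16)*(-6) = (((5/2)*(⅙))*16)*(-6) = ((5/12)*16)*(-6) = (20/3)*(-6) = -40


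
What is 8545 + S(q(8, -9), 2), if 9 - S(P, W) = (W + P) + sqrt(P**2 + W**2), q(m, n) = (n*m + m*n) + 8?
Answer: 8688 - 10*sqrt(185) ≈ 8552.0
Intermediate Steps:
q(m, n) = 8 + 2*m*n (q(m, n) = (m*n + m*n) + 8 = 2*m*n + 8 = 8 + 2*m*n)
S(P, W) = 9 - P - W - sqrt(P**2 + W**2) (S(P, W) = 9 - ((W + P) + sqrt(P**2 + W**2)) = 9 - ((P + W) + sqrt(P**2 + W**2)) = 9 - (P + W + sqrt(P**2 + W**2)) = 9 + (-P - W - sqrt(P**2 + W**2)) = 9 - P - W - sqrt(P**2 + W**2))
8545 + S(q(8, -9), 2) = 8545 + (9 - (8 + 2*8*(-9)) - 1*2 - sqrt((8 + 2*8*(-9))**2 + 2**2)) = 8545 + (9 - (8 - 144) - 2 - sqrt((8 - 144)**2 + 4)) = 8545 + (9 - 1*(-136) - 2 - sqrt((-136)**2 + 4)) = 8545 + (9 + 136 - 2 - sqrt(18496 + 4)) = 8545 + (9 + 136 - 2 - sqrt(18500)) = 8545 + (9 + 136 - 2 - 10*sqrt(185)) = 8545 + (143 - 10*sqrt(185)) = 8688 - 10*sqrt(185)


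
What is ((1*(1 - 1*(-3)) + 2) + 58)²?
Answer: 4096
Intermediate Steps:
((1*(1 - 1*(-3)) + 2) + 58)² = ((1*(1 + 3) + 2) + 58)² = ((1*4 + 2) + 58)² = ((4 + 2) + 58)² = (6 + 58)² = 64² = 4096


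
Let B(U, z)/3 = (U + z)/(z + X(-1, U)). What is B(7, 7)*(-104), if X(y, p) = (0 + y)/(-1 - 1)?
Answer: -2912/5 ≈ -582.40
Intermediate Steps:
X(y, p) = -y/2 (X(y, p) = y/(-2) = y*(-1/2) = -y/2)
B(U, z) = 3*(U + z)/(1/2 + z) (B(U, z) = 3*((U + z)/(z - 1/2*(-1))) = 3*((U + z)/(z + 1/2)) = 3*((U + z)/(1/2 + z)) = 3*(U + z)/(1/2 + z))
B(7, 7)*(-104) = (6*(7 + 7)/(1 + 2*7))*(-104) = (6*14/(1 + 14))*(-104) = (6*14/15)*(-104) = (6*(1/15)*14)*(-104) = (28/5)*(-104) = -2912/5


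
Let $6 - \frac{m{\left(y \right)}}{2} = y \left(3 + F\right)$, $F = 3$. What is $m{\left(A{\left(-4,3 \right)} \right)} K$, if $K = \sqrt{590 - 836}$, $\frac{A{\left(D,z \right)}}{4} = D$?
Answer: $204 i \sqrt{246} \approx 3199.6 i$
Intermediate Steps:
$A{\left(D,z \right)} = 4 D$
$m{\left(y \right)} = 12 - 12 y$ ($m{\left(y \right)} = 12 - 2 y \left(3 + 3\right) = 12 - 2 y 6 = 12 - 2 \cdot 6 y = 12 - 12 y$)
$K = i \sqrt{246}$ ($K = \sqrt{-246} = i \sqrt{246} \approx 15.684 i$)
$m{\left(A{\left(-4,3 \right)} \right)} K = \left(12 - 12 \cdot 4 \left(-4\right)\right) i \sqrt{246} = \left(12 - -192\right) i \sqrt{246} = \left(12 + 192\right) i \sqrt{246} = 204 i \sqrt{246}$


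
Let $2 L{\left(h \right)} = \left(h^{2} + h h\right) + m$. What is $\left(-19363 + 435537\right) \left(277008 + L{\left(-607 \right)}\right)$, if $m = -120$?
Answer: $268597451078$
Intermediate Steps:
$L{\left(h \right)} = -60 + h^{2}$ ($L{\left(h \right)} = \frac{\left(h^{2} + h h\right) - 120}{2} = \frac{\left(h^{2} + h^{2}\right) - 120}{2} = \frac{2 h^{2} - 120}{2} = \frac{-120 + 2 h^{2}}{2} = -60 + h^{2}$)
$\left(-19363 + 435537\right) \left(277008 + L{\left(-607 \right)}\right) = \left(-19363 + 435537\right) \left(277008 - \left(60 - \left(-607\right)^{2}\right)\right) = 416174 \left(277008 + \left(-60 + 368449\right)\right) = 416174 \left(277008 + 368389\right) = 416174 \cdot 645397 = 268597451078$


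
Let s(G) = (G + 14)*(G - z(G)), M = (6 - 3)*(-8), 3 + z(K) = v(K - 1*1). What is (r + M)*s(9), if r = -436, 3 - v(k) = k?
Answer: -179860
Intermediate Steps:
v(k) = 3 - k
z(K) = 1 - K (z(K) = -3 + (3 - (K - 1*1)) = -3 + (3 - (K - 1)) = -3 + (3 - (-1 + K)) = -3 + (3 + (1 - K)) = -3 + (4 - K) = 1 - K)
M = -24 (M = 3*(-8) = -24)
s(G) = (-1 + 2*G)*(14 + G) (s(G) = (G + 14)*(G - (1 - G)) = (14 + G)*(G + (-1 + G)) = (14 + G)*(-1 + 2*G) = (-1 + 2*G)*(14 + G))
(r + M)*s(9) = (-436 - 24)*(-14 + 2*9**2 + 27*9) = -460*(-14 + 2*81 + 243) = -460*(-14 + 162 + 243) = -460*391 = -179860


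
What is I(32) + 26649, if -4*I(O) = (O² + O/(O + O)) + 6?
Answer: 211131/8 ≈ 26391.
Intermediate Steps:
I(O) = -13/8 - O²/4 (I(O) = -((O² + O/(O + O)) + 6)/4 = -((O² + O/((2*O))) + 6)/4 = -((O² + (1/(2*O))*O) + 6)/4 = -((O² + ½) + 6)/4 = -((½ + O²) + 6)/4 = -(13/2 + O²)/4 = -13/8 - O²/4)
I(32) + 26649 = (-13/8 - ¼*32²) + 26649 = (-13/8 - ¼*1024) + 26649 = (-13/8 - 256) + 26649 = -2061/8 + 26649 = 211131/8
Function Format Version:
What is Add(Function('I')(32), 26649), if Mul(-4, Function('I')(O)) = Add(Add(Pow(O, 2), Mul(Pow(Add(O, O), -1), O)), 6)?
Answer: Rational(211131, 8) ≈ 26391.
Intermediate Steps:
Function('I')(O) = Add(Rational(-13, 8), Mul(Rational(-1, 4), Pow(O, 2))) (Function('I')(O) = Mul(Rational(-1, 4), Add(Add(Pow(O, 2), Mul(Pow(Add(O, O), -1), O)), 6)) = Mul(Rational(-1, 4), Add(Add(Pow(O, 2), Mul(Pow(Mul(2, O), -1), O)), 6)) = Mul(Rational(-1, 4), Add(Add(Pow(O, 2), Mul(Mul(Rational(1, 2), Pow(O, -1)), O)), 6)) = Mul(Rational(-1, 4), Add(Add(Pow(O, 2), Rational(1, 2)), 6)) = Mul(Rational(-1, 4), Add(Add(Rational(1, 2), Pow(O, 2)), 6)) = Mul(Rational(-1, 4), Add(Rational(13, 2), Pow(O, 2))) = Add(Rational(-13, 8), Mul(Rational(-1, 4), Pow(O, 2))))
Add(Function('I')(32), 26649) = Add(Add(Rational(-13, 8), Mul(Rational(-1, 4), Pow(32, 2))), 26649) = Add(Add(Rational(-13, 8), Mul(Rational(-1, 4), 1024)), 26649) = Add(Add(Rational(-13, 8), -256), 26649) = Add(Rational(-2061, 8), 26649) = Rational(211131, 8)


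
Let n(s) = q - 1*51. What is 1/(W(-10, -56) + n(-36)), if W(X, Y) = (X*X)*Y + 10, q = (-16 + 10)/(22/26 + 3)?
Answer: -25/141064 ≈ -0.00017722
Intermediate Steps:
q = -39/25 (q = -6/(22*(1/26) + 3) = -6/(11/13 + 3) = -6/50/13 = -6*13/50 = -39/25 ≈ -1.5600)
n(s) = -1314/25 (n(s) = -39/25 - 1*51 = -39/25 - 51 = -1314/25)
W(X, Y) = 10 + Y*X² (W(X, Y) = X²*Y + 10 = Y*X² + 10 = 10 + Y*X²)
1/(W(-10, -56) + n(-36)) = 1/((10 - 56*(-10)²) - 1314/25) = 1/((10 - 56*100) - 1314/25) = 1/((10 - 5600) - 1314/25) = 1/(-5590 - 1314/25) = 1/(-141064/25) = -25/141064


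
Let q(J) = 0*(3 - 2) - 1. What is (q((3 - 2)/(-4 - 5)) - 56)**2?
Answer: 3249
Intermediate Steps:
q(J) = -1 (q(J) = 0*1 - 1 = 0 - 1 = -1)
(q((3 - 2)/(-4 - 5)) - 56)**2 = (-1 - 56)**2 = (-57)**2 = 3249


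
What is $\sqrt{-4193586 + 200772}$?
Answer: $63 i \sqrt{1006} \approx 1998.2 i$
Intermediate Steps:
$\sqrt{-4193586 + 200772} = \sqrt{-3992814} = 63 i \sqrt{1006}$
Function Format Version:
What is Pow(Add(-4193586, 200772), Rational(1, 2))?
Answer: Mul(63, I, Pow(1006, Rational(1, 2))) ≈ Mul(1998.2, I)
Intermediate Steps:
Pow(Add(-4193586, 200772), Rational(1, 2)) = Pow(-3992814, Rational(1, 2)) = Mul(63, I, Pow(1006, Rational(1, 2)))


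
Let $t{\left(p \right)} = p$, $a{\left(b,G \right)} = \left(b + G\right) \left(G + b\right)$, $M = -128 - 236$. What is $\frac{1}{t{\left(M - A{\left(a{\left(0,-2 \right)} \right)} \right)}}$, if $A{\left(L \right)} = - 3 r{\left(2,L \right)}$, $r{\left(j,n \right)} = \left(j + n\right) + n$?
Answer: $- \frac{1}{334} \approx -0.002994$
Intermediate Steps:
$r{\left(j,n \right)} = j + 2 n$
$M = -364$ ($M = -128 - 236 = -364$)
$a{\left(b,G \right)} = \left(G + b\right)^{2}$ ($a{\left(b,G \right)} = \left(G + b\right) \left(G + b\right) = \left(G + b\right)^{2}$)
$A{\left(L \right)} = -6 - 6 L$ ($A{\left(L \right)} = - 3 \left(2 + 2 L\right) = -6 - 6 L$)
$\frac{1}{t{\left(M - A{\left(a{\left(0,-2 \right)} \right)} \right)}} = \frac{1}{-364 - \left(-6 - 6 \left(-2 + 0\right)^{2}\right)} = \frac{1}{-364 - \left(-6 - 6 \left(-2\right)^{2}\right)} = \frac{1}{-364 - \left(-6 - 24\right)} = \frac{1}{-364 - -30} = \frac{1}{-364 + 30} = \frac{1}{-334} = - \frac{1}{334}$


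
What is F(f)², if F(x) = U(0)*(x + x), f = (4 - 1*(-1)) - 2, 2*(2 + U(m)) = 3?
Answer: 9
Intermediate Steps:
U(m) = -½ (U(m) = -2 + (½)*3 = -2 + 3/2 = -½)
f = 3 (f = (4 + 1) - 2 = 5 - 2 = 3)
F(x) = -x (F(x) = -(x + x)/2 = -x)
F(f)² = (-1*3)² = (-3)² = 9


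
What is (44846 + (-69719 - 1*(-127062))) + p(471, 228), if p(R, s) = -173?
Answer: 102016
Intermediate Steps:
(44846 + (-69719 - 1*(-127062))) + p(471, 228) = (44846 + (-69719 - 1*(-127062))) - 173 = (44846 + (-69719 + 127062)) - 173 = (44846 + 57343) - 173 = 102189 - 173 = 102016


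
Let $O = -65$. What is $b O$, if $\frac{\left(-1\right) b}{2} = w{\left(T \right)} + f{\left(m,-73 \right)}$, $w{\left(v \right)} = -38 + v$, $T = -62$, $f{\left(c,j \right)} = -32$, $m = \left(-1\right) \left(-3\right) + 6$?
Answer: $-17160$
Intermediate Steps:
$m = 9$ ($m = 3 + 6 = 9$)
$b = 264$ ($b = - 2 \left(\left(-38 - 62\right) - 32\right) = - 2 \left(-100 - 32\right) = \left(-2\right) \left(-132\right) = 264$)
$b O = 264 \left(-65\right) = -17160$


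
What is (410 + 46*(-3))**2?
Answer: 73984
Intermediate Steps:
(410 + 46*(-3))**2 = (410 - 138)**2 = 272**2 = 73984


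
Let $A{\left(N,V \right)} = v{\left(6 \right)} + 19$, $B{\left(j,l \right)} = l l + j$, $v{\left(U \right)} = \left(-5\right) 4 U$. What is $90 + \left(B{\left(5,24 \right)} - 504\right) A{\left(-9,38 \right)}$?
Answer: $-7687$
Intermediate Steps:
$v{\left(U \right)} = - 20 U$
$B{\left(j,l \right)} = j + l^{2}$ ($B{\left(j,l \right)} = l^{2} + j = j + l^{2}$)
$A{\left(N,V \right)} = -101$ ($A{\left(N,V \right)} = \left(-20\right) 6 + 19 = -120 + 19 = -101$)
$90 + \left(B{\left(5,24 \right)} - 504\right) A{\left(-9,38 \right)} = 90 + \left(\left(5 + 24^{2}\right) - 504\right) \left(-101\right) = 90 + \left(\left(5 + 576\right) - 504\right) \left(-101\right) = 90 + \left(581 - 504\right) \left(-101\right) = 90 + 77 \left(-101\right) = 90 - 7777 = -7687$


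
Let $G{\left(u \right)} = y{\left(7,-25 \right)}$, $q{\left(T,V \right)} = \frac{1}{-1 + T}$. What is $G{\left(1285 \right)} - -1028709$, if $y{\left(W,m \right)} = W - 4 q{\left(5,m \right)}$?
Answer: $1028715$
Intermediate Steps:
$y{\left(W,m \right)} = -1 + W$ ($y{\left(W,m \right)} = W - \frac{4}{-1 + 5} = W - \frac{4}{4} = W - 1 = -1 + W$)
$G{\left(u \right)} = 6$ ($G{\left(u \right)} = -1 + 7 = 6$)
$G{\left(1285 \right)} - -1028709 = 6 - -1028709 = 6 + 1028709 = 1028715$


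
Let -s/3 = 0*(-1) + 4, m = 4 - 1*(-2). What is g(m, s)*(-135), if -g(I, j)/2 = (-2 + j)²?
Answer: 52920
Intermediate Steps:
m = 6 (m = 4 + 2 = 6)
s = -12 (s = -3*(0*(-1) + 4) = -3*(0 + 4) = -3*4 = -12)
g(I, j) = -2*(-2 + j)²
g(m, s)*(-135) = -2*(-2 - 12)²*(-135) = -2*(-14)²*(-135) = -2*196*(-135) = -392*(-135) = 52920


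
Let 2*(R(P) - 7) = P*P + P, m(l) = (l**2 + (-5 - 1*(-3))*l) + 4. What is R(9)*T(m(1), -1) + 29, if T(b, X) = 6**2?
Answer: 1901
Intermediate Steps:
m(l) = 4 + l**2 - 2*l (m(l) = (l**2 + (-5 + 3)*l) + 4 = (l**2 - 2*l) + 4 = 4 + l**2 - 2*l)
T(b, X) = 36
R(P) = 7 + P/2 + P**2/2 (R(P) = 7 + (P*P + P)/2 = 7 + (P**2 + P)/2 = 7 + (P + P**2)/2 = 7 + (P/2 + P**2/2) = 7 + P/2 + P**2/2)
R(9)*T(m(1), -1) + 29 = (7 + (1/2)*9 + (1/2)*9**2)*36 + 29 = (7 + 9/2 + (1/2)*81)*36 + 29 = (7 + 9/2 + 81/2)*36 + 29 = 52*36 + 29 = 1872 + 29 = 1901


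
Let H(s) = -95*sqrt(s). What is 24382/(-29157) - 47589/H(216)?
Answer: -24382/29157 + 15863*sqrt(6)/1140 ≈ 33.248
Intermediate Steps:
24382/(-29157) - 47589/H(216) = 24382/(-29157) - 47589*(-sqrt(6)/3420) = 24382*(-1/29157) - 47589*(-sqrt(6)/3420) = -24382/29157 - 47589*(-sqrt(6)/3420) = -24382/29157 - (-15863)*sqrt(6)/1140 = -24382/29157 + 15863*sqrt(6)/1140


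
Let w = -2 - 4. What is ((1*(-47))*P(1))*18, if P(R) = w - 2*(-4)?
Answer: -1692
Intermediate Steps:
w = -6
P(R) = 2 (P(R) = -6 - 2*(-4) = -6 - 1*(-8) = -6 + 8 = 2)
((1*(-47))*P(1))*18 = ((1*(-47))*2)*18 = -47*2*18 = -94*18 = -1692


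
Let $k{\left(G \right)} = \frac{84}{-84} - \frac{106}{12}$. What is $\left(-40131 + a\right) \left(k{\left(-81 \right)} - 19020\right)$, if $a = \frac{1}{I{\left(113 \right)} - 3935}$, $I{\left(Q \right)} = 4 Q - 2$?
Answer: $\frac{7984339711972}{10455} \approx 7.6369 \cdot 10^{8}$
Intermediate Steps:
$I{\left(Q \right)} = -2 + 4 Q$
$a = - \frac{1}{3485}$ ($a = \frac{1}{\left(-2 + 4 \cdot 113\right) - 3935} = \frac{1}{\left(-2 + 452\right) - 3935} = \frac{1}{450 - 3935} = \frac{1}{-3485} = - \frac{1}{3485} \approx -0.00028694$)
$k{\left(G \right)} = - \frac{59}{6}$ ($k{\left(G \right)} = 84 \left(- \frac{1}{84}\right) - \frac{53}{6} = -1 - \frac{53}{6} = - \frac{59}{6}$)
$\left(-40131 + a\right) \left(k{\left(-81 \right)} - 19020\right) = \left(-40131 - \frac{1}{3485}\right) \left(- \frac{59}{6} - 19020\right) = \left(- \frac{139856536}{3485}\right) \left(- \frac{114179}{6}\right) = \frac{7984339711972}{10455}$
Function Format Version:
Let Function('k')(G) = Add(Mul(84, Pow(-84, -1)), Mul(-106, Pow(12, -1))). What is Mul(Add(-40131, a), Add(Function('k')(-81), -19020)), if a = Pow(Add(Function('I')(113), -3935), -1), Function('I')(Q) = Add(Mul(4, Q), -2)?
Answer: Rational(7984339711972, 10455) ≈ 7.6369e+8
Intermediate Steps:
Function('I')(Q) = Add(-2, Mul(4, Q))
a = Rational(-1, 3485) (a = Pow(Add(Add(-2, Mul(4, 113)), -3935), -1) = Pow(Add(Add(-2, 452), -3935), -1) = Pow(Add(450, -3935), -1) = Pow(-3485, -1) = Rational(-1, 3485) ≈ -0.00028694)
Function('k')(G) = Rational(-59, 6) (Function('k')(G) = Add(Mul(84, Rational(-1, 84)), Mul(-106, Rational(1, 12))) = Add(-1, Rational(-53, 6)) = Rational(-59, 6))
Mul(Add(-40131, a), Add(Function('k')(-81), -19020)) = Mul(Add(-40131, Rational(-1, 3485)), Add(Rational(-59, 6), -19020)) = Mul(Rational(-139856536, 3485), Rational(-114179, 6)) = Rational(7984339711972, 10455)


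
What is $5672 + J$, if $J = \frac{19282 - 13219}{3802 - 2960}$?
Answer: $\frac{4781887}{842} \approx 5679.2$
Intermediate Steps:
$J = \frac{6063}{842} \approx 7.2007$
$5672 + J = 5672 + \frac{6063}{842} = \frac{4781887}{842}$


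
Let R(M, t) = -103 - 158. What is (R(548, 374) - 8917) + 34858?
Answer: 25680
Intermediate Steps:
R(M, t) = -261
(R(548, 374) - 8917) + 34858 = (-261 - 8917) + 34858 = -9178 + 34858 = 25680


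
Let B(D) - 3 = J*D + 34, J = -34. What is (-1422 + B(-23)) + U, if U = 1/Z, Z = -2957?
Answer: -1783072/2957 ≈ -603.00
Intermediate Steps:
U = -1/2957 (U = 1/(-2957) = -1/2957 ≈ -0.00033818)
B(D) = 37 - 34*D (B(D) = 3 + (-34*D + 34) = 3 + (34 - 34*D) = 37 - 34*D)
(-1422 + B(-23)) + U = (-1422 + (37 - 34*(-23))) - 1/2957 = (-1422 + (37 + 782)) - 1/2957 = (-1422 + 819) - 1/2957 = -603 - 1/2957 = -1783072/2957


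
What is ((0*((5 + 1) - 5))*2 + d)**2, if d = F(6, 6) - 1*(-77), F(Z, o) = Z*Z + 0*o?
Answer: 12769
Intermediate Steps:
F(Z, o) = Z**2 (F(Z, o) = Z**2 + 0 = Z**2)
d = 113 (d = 6**2 - 1*(-77) = 36 + 77 = 113)
((0*((5 + 1) - 5))*2 + d)**2 = ((0*((5 + 1) - 5))*2 + 113)**2 = ((0*(6 - 5))*2 + 113)**2 = ((0*1)*2 + 113)**2 = (0*2 + 113)**2 = (0 + 113)**2 = 113**2 = 12769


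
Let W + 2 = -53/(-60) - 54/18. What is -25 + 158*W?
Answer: -20263/30 ≈ -675.43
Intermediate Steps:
W = -247/60 (W = -2 + (-53/(-60) - 54/18) = -2 + (-53*(-1/60) - 54*1/18) = -2 + (53/60 - 3) = -2 - 127/60 = -247/60 ≈ -4.1167)
-25 + 158*W = -25 + 158*(-247/60) = -25 - 19513/30 = -20263/30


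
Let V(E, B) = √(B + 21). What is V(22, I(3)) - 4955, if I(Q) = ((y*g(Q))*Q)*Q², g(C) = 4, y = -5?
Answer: -4955 + I*√519 ≈ -4955.0 + 22.782*I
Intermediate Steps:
I(Q) = -20*Q³ (I(Q) = ((-5*4)*Q)*Q² = (-20*Q)*Q² = -20*Q³)
V(E, B) = √(21 + B)
V(22, I(3)) - 4955 = √(21 - 20*3³) - 4955 = √(21 - 20*27) - 4955 = √(21 - 540) - 4955 = √(-519) - 4955 = I*√519 - 4955 = -4955 + I*√519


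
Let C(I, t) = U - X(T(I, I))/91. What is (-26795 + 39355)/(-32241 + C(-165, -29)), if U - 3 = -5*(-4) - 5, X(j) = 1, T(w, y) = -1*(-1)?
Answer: -571480/1466147 ≈ -0.38978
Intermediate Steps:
T(w, y) = 1
U = 18 (U = 3 + (-5*(-4) - 5) = 3 + (20 - 5) = 3 + 15 = 18)
C(I, t) = 1637/91 (C(I, t) = 18 - 1/91 = 1637/91)
(-26795 + 39355)/(-32241 + C(-165, -29)) = (-26795 + 39355)/(-32241 + 1637/91) = 12560/(-2932294/91) = 12560*(-91/2932294) = -571480/1466147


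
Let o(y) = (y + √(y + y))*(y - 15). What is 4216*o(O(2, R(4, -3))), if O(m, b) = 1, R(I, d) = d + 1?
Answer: -59024 - 59024*√2 ≈ -1.4250e+5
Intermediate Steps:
R(I, d) = 1 + d
o(y) = (-15 + y)*(y + √2*√y) (o(y) = (y + √(2*y))*(-15 + y) = (y + √2*√y)*(-15 + y) = (-15 + y)*(y + √2*√y))
4216*o(O(2, R(4, -3))) = 4216*(1² - 15*1 + √2*1^(3/2) - 15*√2*√1) = 4216*(1 - 15 + √2*1 - 15*√2*1) = 4216*(1 - 15 + √2 - 15*√2) = 4216*(-14 - 14*√2) = -59024 - 59024*√2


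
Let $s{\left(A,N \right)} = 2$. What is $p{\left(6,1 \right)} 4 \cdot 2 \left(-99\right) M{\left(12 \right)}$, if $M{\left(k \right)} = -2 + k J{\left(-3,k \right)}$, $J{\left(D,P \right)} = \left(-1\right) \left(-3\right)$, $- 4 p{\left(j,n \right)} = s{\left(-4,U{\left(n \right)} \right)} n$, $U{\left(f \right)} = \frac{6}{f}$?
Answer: $13464$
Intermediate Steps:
$p{\left(j,n \right)} = - \frac{n}{2}$ ($p{\left(j,n \right)} = - \frac{2 n}{4} = - \frac{n}{2}$)
$J{\left(D,P \right)} = 3$
$M{\left(k \right)} = -2 + 3 k$ ($M{\left(k \right)} = -2 + k 3 = -2 + 3 k$)
$p{\left(6,1 \right)} 4 \cdot 2 \left(-99\right) M{\left(12 \right)} = \left(- \frac{1}{2}\right) 1 \cdot 4 \cdot 2 \left(-99\right) \left(-2 + 3 \cdot 12\right) = \left(- \frac{1}{2}\right) 4 \cdot 2 \left(-99\right) \left(-2 + 36\right) = \left(-2\right) 2 \left(-99\right) 34 = \left(-4\right) \left(-99\right) 34 = 396 \cdot 34 = 13464$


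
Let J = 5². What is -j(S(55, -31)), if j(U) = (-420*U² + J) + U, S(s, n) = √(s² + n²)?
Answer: 1674095 - √3986 ≈ 1.6740e+6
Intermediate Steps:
J = 25
S(s, n) = √(n² + s²)
j(U) = 25 + U - 420*U² (j(U) = (-420*U² + 25) + U = (25 - 420*U²) + U = 25 + U - 420*U²)
-j(S(55, -31)) = -(25 + √((-31)² + 55²) - 420*(√((-31)² + 55²))²) = -(25 + √(961 + 3025) - 420*(√(961 + 3025))²) = -(25 + √3986 - 420*(√3986)²) = -(25 + √3986 - 420*3986) = -(25 + √3986 - 1674120) = -(-1674095 + √3986) = 1674095 - √3986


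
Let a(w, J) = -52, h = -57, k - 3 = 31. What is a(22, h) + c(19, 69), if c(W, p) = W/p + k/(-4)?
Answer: -8311/138 ≈ -60.225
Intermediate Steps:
k = 34 (k = 3 + 31 = 34)
c(W, p) = -17/2 + W/p (c(W, p) = W/p + 34/(-4) = W/p + 34*(-1/4) = W/p - 17/2 = -17/2 + W/p)
a(22, h) + c(19, 69) = -52 + (-17/2 + 19/69) = -52 - 1135/138 = -8311/138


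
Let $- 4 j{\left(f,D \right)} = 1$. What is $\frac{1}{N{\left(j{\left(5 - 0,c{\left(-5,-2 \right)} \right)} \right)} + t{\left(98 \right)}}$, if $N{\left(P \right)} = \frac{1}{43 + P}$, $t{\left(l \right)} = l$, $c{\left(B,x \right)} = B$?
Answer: $\frac{171}{16762} \approx 0.010202$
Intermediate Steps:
$j{\left(f,D \right)} = - \frac{1}{4}$ ($j{\left(f,D \right)} = \left(- \frac{1}{4}\right) 1 = - \frac{1}{4}$)
$\frac{1}{N{\left(j{\left(5 - 0,c{\left(-5,-2 \right)} \right)} \right)} + t{\left(98 \right)}} = \frac{1}{\frac{1}{43 - \frac{1}{4}} + 98} = \frac{1}{\frac{1}{\frac{171}{4}} + 98} = \frac{1}{\frac{4}{171} + 98} = \frac{1}{\frac{16762}{171}} = \frac{171}{16762}$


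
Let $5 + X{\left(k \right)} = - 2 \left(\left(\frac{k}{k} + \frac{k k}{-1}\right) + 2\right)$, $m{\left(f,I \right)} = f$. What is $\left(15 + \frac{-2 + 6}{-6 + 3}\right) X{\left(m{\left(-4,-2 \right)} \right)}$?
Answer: $287$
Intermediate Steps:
$X{\left(k \right)} = -11 + 2 k^{2}$ ($X{\left(k \right)} = -5 - 2 \left(\left(\frac{k}{k} + \frac{k k}{-1}\right) + 2\right) = -5 - 2 \left(\left(1 + k^{2} \left(-1\right)\right) + 2\right) = -5 - 2 \left(\left(1 - k^{2}\right) + 2\right) = -5 - 2 \left(3 - k^{2}\right) = -5 + \left(-6 + 2 k^{2}\right) = -11 + 2 k^{2}$)
$\left(15 + \frac{-2 + 6}{-6 + 3}\right) X{\left(m{\left(-4,-2 \right)} \right)} = \left(15 + \frac{-2 + 6}{-6 + 3}\right) \left(-11 + 2 \left(-4\right)^{2}\right) = \left(15 + \frac{4}{-3}\right) \left(-11 + 2 \cdot 16\right) = \left(15 + 4 \left(- \frac{1}{3}\right)\right) \left(-11 + 32\right) = \left(15 - \frac{4}{3}\right) 21 = \frac{41}{3} \cdot 21 = 287$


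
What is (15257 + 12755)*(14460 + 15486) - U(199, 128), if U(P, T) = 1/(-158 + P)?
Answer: 34392741431/41 ≈ 8.3885e+8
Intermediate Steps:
(15257 + 12755)*(14460 + 15486) - U(199, 128) = (15257 + 12755)*(14460 + 15486) - 1/(-158 + 199) = 28012*29946 - 1/41 = 838847352 - 1*1/41 = 838847352 - 1/41 = 34392741431/41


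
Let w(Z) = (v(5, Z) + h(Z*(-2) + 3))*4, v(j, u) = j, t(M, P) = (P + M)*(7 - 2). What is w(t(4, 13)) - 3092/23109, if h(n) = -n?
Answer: 15895900/23109 ≈ 687.87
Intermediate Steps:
t(M, P) = 5*M + 5*P (t(M, P) = (M + P)*5 = 5*M + 5*P)
w(Z) = 8 + 8*Z (w(Z) = (5 - (Z*(-2) + 3))*4 = (5 - (-2*Z + 3))*4 = (5 - (3 - 2*Z))*4 = (5 + (-3 + 2*Z))*4 = (2 + 2*Z)*4 = 8 + 8*Z)
w(t(4, 13)) - 3092/23109 = (8 + 8*(5*4 + 5*13)) - 3092/23109 = (8 + 8*(20 + 65)) - 3092*1/23109 = (8 + 8*85) - 3092/23109 = (8 + 680) - 3092/23109 = 688 - 3092/23109 = 15895900/23109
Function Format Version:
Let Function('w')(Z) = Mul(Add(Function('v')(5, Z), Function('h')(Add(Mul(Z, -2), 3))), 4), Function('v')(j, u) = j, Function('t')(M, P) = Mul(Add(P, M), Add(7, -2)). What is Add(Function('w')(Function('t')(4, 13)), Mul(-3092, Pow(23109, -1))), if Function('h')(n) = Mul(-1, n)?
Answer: Rational(15895900, 23109) ≈ 687.87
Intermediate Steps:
Function('t')(M, P) = Add(Mul(5, M), Mul(5, P)) (Function('t')(M, P) = Mul(Add(M, P), 5) = Add(Mul(5, M), Mul(5, P)))
Function('w')(Z) = Add(8, Mul(8, Z)) (Function('w')(Z) = Mul(Add(5, Mul(-1, Add(Mul(Z, -2), 3))), 4) = Mul(Add(5, Mul(-1, Add(Mul(-2, Z), 3))), 4) = Mul(Add(5, Mul(-1, Add(3, Mul(-2, Z)))), 4) = Mul(Add(5, Add(-3, Mul(2, Z))), 4) = Mul(Add(2, Mul(2, Z)), 4) = Add(8, Mul(8, Z)))
Add(Function('w')(Function('t')(4, 13)), Mul(-3092, Pow(23109, -1))) = Add(Add(8, Mul(8, Add(Mul(5, 4), Mul(5, 13)))), Mul(-3092, Pow(23109, -1))) = Add(Add(8, Mul(8, Add(20, 65))), Mul(-3092, Rational(1, 23109))) = Add(Add(8, Mul(8, 85)), Rational(-3092, 23109)) = Add(Add(8, 680), Rational(-3092, 23109)) = Add(688, Rational(-3092, 23109)) = Rational(15895900, 23109)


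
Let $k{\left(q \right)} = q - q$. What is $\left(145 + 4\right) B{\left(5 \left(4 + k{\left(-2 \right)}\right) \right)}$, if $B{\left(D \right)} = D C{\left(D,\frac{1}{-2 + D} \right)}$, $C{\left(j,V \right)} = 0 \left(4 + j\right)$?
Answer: $0$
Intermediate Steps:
$k{\left(q \right)} = 0$
$C{\left(j,V \right)} = 0$
$B{\left(D \right)} = 0$ ($B{\left(D \right)} = D 0 = 0$)
$\left(145 + 4\right) B{\left(5 \left(4 + k{\left(-2 \right)}\right) \right)} = \left(145 + 4\right) 0 = 149 \cdot 0 = 0$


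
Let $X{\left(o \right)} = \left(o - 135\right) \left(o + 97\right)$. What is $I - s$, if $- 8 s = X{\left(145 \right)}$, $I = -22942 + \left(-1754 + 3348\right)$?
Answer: $- \frac{42091}{2} \approx -21046.0$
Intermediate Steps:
$X{\left(o \right)} = \left(-135 + o\right) \left(97 + o\right)$
$I = -21348$ ($I = -22942 + 1594 = -21348$)
$s = - \frac{605}{2}$ ($s = - \frac{-13095 + 145^{2} - 5510}{8} = - \frac{-13095 + 21025 - 5510}{8} = \left(- \frac{1}{8}\right) 2420 = - \frac{605}{2} \approx -302.5$)
$I - s = -21348 - - \frac{605}{2} = -21348 + \frac{605}{2} = - \frac{42091}{2}$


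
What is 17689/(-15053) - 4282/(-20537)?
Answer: -298822047/309143461 ≈ -0.96661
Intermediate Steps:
17689/(-15053) - 4282/(-20537) = 17689*(-1/15053) - 4282*(-1/20537) = -17689/15053 + 4282/20537 = -298822047/309143461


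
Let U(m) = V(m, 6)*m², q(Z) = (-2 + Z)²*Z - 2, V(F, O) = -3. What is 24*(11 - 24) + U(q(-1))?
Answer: -675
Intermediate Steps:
q(Z) = -2 + Z*(-2 + Z)² (q(Z) = Z*(-2 + Z)² - 2 = -2 + Z*(-2 + Z)²)
U(m) = -3*m²
24*(11 - 24) + U(q(-1)) = 24*(11 - 24) - 3*(-2 - (-2 - 1)²)² = 24*(-13) - 3*(-2 - 1*(-3)²)² = -312 - 3*(-2 - 1*9)² = -312 - 3*(-2 - 9)² = -312 - 3*(-11)² = -312 - 3*121 = -312 - 363 = -675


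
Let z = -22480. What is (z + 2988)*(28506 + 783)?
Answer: -570901188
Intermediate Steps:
(z + 2988)*(28506 + 783) = (-22480 + 2988)*(28506 + 783) = -19492*29289 = -570901188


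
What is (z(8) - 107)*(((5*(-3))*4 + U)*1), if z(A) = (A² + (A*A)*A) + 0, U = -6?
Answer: -30954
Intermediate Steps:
z(A) = A² + A³ (z(A) = (A² + A²*A) + 0 = (A² + A³) + 0 = A² + A³)
(z(8) - 107)*(((5*(-3))*4 + U)*1) = (8²*(1 + 8) - 107)*(((5*(-3))*4 - 6)*1) = (64*9 - 107)*((-15*4 - 6)*1) = (576 - 107)*((-60 - 6)*1) = 469*(-66*1) = 469*(-66) = -30954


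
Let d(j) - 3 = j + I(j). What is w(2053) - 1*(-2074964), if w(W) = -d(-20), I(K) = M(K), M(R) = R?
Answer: 2075001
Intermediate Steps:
I(K) = K
d(j) = 3 + 2*j (d(j) = 3 + (j + j) = 3 + 2*j)
w(W) = 37 (w(W) = -(3 + 2*(-20)) = -(3 - 40) = -1*(-37) = 37)
w(2053) - 1*(-2074964) = 37 - 1*(-2074964) = 37 + 2074964 = 2075001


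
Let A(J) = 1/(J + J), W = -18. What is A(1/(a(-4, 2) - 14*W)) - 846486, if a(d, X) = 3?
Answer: -1692717/2 ≈ -8.4636e+5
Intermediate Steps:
A(J) = 1/(2*J)
A(1/(a(-4, 2) - 14*W)) - 846486 = 1/(2*(1/(3 - 14*(-18)))) - 846486 = 1/(2*(1/(3 + 252))) - 846486 = 1/(2*(1/255)) - 846486 = (1/2)*255 - 846486 = 255/2 - 846486 = -1692717/2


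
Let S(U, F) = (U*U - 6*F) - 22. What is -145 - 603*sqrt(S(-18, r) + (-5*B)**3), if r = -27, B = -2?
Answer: -145 - 1206*sqrt(366) ≈ -23217.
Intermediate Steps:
S(U, F) = -22 + U**2 - 6*F (S(U, F) = (U**2 - 6*F) - 22 = -22 + U**2 - 6*F)
-145 - 603*sqrt(S(-18, r) + (-5*B)**3) = -145 - 603*sqrt((-22 + (-18)**2 - 6*(-27)) + (-5*(-2))**3) = -145 - 603*sqrt((-22 + 324 + 162) + 10**3) = -145 - 603*sqrt(464 + 1000) = -145 - 1206*sqrt(366)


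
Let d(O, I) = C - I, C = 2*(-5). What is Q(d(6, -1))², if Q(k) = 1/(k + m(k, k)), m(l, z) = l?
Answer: 1/324 ≈ 0.0030864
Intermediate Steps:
C = -10
d(O, I) = -10 - I
Q(k) = 1/(2*k) (Q(k) = 1/(k + k) = 1/(2*k))
Q(d(6, -1))² = (1/(2*(-10 - 1*(-1))))² = (1/(2*(-10 + 1)))² = ((½)/(-9))² = ((½)*(-⅑))² = (-1/18)² = 1/324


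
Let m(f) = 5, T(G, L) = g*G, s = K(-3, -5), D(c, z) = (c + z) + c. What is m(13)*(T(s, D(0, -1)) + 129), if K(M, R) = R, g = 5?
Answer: 520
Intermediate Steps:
D(c, z) = z + 2*c
s = -5
T(G, L) = 5*G
m(13)*(T(s, D(0, -1)) + 129) = 5*(5*(-5) + 129) = 5*(-25 + 129) = 5*104 = 520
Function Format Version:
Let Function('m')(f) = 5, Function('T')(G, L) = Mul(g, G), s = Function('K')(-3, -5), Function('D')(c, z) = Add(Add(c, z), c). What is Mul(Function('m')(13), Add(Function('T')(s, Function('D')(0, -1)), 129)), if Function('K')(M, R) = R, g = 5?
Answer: 520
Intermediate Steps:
Function('D')(c, z) = Add(z, Mul(2, c))
s = -5
Function('T')(G, L) = Mul(5, G)
Mul(Function('m')(13), Add(Function('T')(s, Function('D')(0, -1)), 129)) = Mul(5, Add(Mul(5, -5), 129)) = Mul(5, Add(-25, 129)) = Mul(5, 104) = 520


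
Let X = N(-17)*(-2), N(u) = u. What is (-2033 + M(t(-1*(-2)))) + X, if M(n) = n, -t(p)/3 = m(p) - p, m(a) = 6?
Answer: -2011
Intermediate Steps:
X = 34 (X = -17*(-2) = 34)
t(p) = -18 + 3*p (t(p) = -3*(6 - p) = -18 + 3*p)
(-2033 + M(t(-1*(-2)))) + X = (-2033 + (-18 + 3*(-1*(-2)))) + 34 = (-2033 + (-18 + 3*2)) + 34 = (-2033 + (-18 + 6)) + 34 = (-2033 - 12) + 34 = -2045 + 34 = -2011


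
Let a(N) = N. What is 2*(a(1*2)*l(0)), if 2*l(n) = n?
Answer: 0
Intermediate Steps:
l(n) = n/2
2*(a(1*2)*l(0)) = 2*((1*2)*((1/2)*0)) = 2*(2*0) = 2*0 = 0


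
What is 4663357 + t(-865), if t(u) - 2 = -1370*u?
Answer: 5848409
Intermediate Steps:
t(u) = 2 - 1370*u
4663357 + t(-865) = 4663357 + (2 - 1370*(-865)) = 4663357 + (2 + 1185050) = 4663357 + 1185052 = 5848409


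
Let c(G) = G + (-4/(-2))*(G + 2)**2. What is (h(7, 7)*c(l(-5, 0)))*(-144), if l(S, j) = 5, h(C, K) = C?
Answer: -103824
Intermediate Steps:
c(G) = G + 2*(2 + G)**2 (c(G) = G + (-4*(-1/2))*(2 + G)**2 = G + 2*(2 + G)**2)
(h(7, 7)*c(l(-5, 0)))*(-144) = (7*(5 + 2*(2 + 5)**2))*(-144) = (7*(5 + 2*7**2))*(-144) = (7*(5 + 2*49))*(-144) = (7*(5 + 98))*(-144) = (7*103)*(-144) = 721*(-144) = -103824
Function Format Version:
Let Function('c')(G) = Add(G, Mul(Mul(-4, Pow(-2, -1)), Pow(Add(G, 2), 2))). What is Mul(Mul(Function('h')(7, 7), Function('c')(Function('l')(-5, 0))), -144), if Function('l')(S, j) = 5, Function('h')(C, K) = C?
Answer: -103824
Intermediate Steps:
Function('c')(G) = Add(G, Mul(2, Pow(Add(2, G), 2))) (Function('c')(G) = Add(G, Mul(Mul(-4, Rational(-1, 2)), Pow(Add(2, G), 2))) = Add(G, Mul(2, Pow(Add(2, G), 2))))
Mul(Mul(Function('h')(7, 7), Function('c')(Function('l')(-5, 0))), -144) = Mul(Mul(7, Add(5, Mul(2, Pow(Add(2, 5), 2)))), -144) = Mul(Mul(7, Add(5, Mul(2, Pow(7, 2)))), -144) = Mul(Mul(7, Add(5, Mul(2, 49))), -144) = Mul(Mul(7, Add(5, 98)), -144) = Mul(Mul(7, 103), -144) = Mul(721, -144) = -103824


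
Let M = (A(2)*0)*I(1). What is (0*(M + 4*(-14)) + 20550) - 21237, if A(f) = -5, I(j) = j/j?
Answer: -687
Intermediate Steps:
I(j) = 1
M = 0 (M = -5*0*1 = 0*1 = 0)
(0*(M + 4*(-14)) + 20550) - 21237 = (0*(0 + 4*(-14)) + 20550) - 21237 = (0*(0 - 56) + 20550) - 21237 = (0*(-56) + 20550) - 21237 = (0 + 20550) - 21237 = 20550 - 21237 = -687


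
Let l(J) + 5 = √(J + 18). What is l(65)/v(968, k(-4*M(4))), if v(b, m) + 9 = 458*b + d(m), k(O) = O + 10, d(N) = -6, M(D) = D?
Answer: -5/443329 + √83/443329 ≈ 9.2718e-6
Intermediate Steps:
l(J) = -5 + √(18 + J) (l(J) = -5 + √(J + 18) = -5 + √(18 + J))
k(O) = 10 + O
v(b, m) = -15 + 458*b (v(b, m) = -9 + (458*b - 6) = -9 + (-6 + 458*b) = -15 + 458*b)
l(65)/v(968, k(-4*M(4))) = (-5 + √(18 + 65))/(-15 + 458*968) = (-5 + √83)/(-15 + 443344) = (-5 + √83)/443329 = (-5 + √83)*(1/443329) = -5/443329 + √83/443329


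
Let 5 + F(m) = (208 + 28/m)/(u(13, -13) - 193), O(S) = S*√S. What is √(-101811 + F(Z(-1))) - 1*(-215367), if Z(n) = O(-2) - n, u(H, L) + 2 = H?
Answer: 215367 + √182*√((-4632687 + 9265360*I*√2)/(1 - 2*I*√2))/91 ≈ 2.1537e+5 - 319.09*I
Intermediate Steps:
O(S) = S^(3/2)
u(H, L) = -2 + H
Z(n) = -n - 2*I*√2 (Z(n) = (-2)^(3/2) - n = -2*I*√2 - n = -n - 2*I*√2)
F(m) = -43/7 - 2/(13*m) (F(m) = -5 + (208 + 28/m)/((-2 + 13) - 193) = -5 + (208 + 28/m)/(11 - 193) = -5 + (208 + 28/m)/(-182) = -5 + (208 + 28/m)*(-1/182) = -5 + (-8/7 - 2/(13*m)) = -43/7 - 2/(13*m))
√(-101811 + F(Z(-1))) - 1*(-215367) = √(-101811 + (-14 - 559*(-1*(-1) - 2*I*√2))/(91*(-1*(-1) - 2*I*√2))) - 1*(-215367) = √(-101811 + (-14 - 559*(1 - 2*I*√2))/(91*(1 - 2*I*√2))) + 215367 = √(-101811 + (-14 + (-559 + 1118*I*√2))/(91*(1 - 2*I*√2))) + 215367 = √(-101811 + (-573 + 1118*I*√2)/(91*(1 - 2*I*√2))) + 215367 = 215367 + √(-101811 + (-573 + 1118*I*√2)/(91*(1 - 2*I*√2)))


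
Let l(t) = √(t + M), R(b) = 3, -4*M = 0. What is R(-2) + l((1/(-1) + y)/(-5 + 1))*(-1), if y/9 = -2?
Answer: 3 - √19/2 ≈ 0.82055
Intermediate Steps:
y = -18 (y = 9*(-2) = -18)
M = 0 (M = -¼*0 = 0)
l(t) = √t (l(t) = √(t + 0) = √t)
R(-2) + l((1/(-1) + y)/(-5 + 1))*(-1) = 3 + √((1/(-1) - 18)/(-5 + 1))*(-1) = 3 + √((1*(-1) - 18)/(-4))*(-1) = 3 + √((-1 - 18)*(-¼))*(-1) = 3 + √(-19*(-¼))*(-1) = 3 + √(19/4)*(-1) = 3 + (√19/2)*(-1) = 3 - √19/2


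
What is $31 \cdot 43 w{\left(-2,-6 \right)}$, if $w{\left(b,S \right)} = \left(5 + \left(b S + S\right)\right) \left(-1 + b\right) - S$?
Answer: $-35991$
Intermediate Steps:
$w{\left(b,S \right)} = - S + \left(-1 + b\right) \left(5 + S + S b\right)$ ($w{\left(b,S \right)} = \left(5 + \left(S b + S\right)\right) \left(-1 + b\right) - S = \left(5 + \left(S + S b\right)\right) \left(-1 + b\right) - S = \left(5 + S + S b\right) \left(-1 + b\right) - S = \left(-1 + b\right) \left(5 + S + S b\right) - S = - S + \left(-1 + b\right) \left(5 + S + S b\right)$)
$31 \cdot 43 w{\left(-2,-6 \right)} = 31 \cdot 43 \left(-5 - -12 + 5 \left(-2\right) - 6 \left(-2\right)^{2}\right) = 1333 \left(-5 + 12 - 10 - 24\right) = 1333 \left(-27\right) = -35991$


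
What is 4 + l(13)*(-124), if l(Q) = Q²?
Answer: -20952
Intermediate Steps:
4 + l(13)*(-124) = 4 + 13²*(-124) = 4 + 169*(-124) = 4 - 20956 = -20952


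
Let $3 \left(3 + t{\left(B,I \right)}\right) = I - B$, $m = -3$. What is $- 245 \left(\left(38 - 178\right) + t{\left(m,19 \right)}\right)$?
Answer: $\frac{99715}{3} \approx 33238.0$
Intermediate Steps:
$t{\left(B,I \right)} = -3 - \frac{B}{3} + \frac{I}{3}$ ($t{\left(B,I \right)} = -3 + \frac{I - B}{3} = -3 - \left(- \frac{I}{3} + \frac{B}{3}\right) = -3 - \frac{B}{3} + \frac{I}{3}$)
$- 245 \left(\left(38 - 178\right) + t{\left(m,19 \right)}\right) = - 245 \left(\left(38 - 178\right) - - \frac{13}{3}\right) = - 245 \left(\left(38 - 178\right) + \left(-3 + 1 + \frac{19}{3}\right)\right) = - 245 \left(-140 + \frac{13}{3}\right) = \left(-245\right) \left(- \frac{407}{3}\right) = \frac{99715}{3}$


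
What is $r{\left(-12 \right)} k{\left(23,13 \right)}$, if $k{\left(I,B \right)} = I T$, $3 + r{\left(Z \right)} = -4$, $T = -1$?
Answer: $161$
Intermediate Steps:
$r{\left(Z \right)} = -7$ ($r{\left(Z \right)} = -3 - 4 = -7$)
$k{\left(I,B \right)} = - I$ ($k{\left(I,B \right)} = I \left(-1\right) = - I$)
$r{\left(-12 \right)} k{\left(23,13 \right)} = - 7 \left(\left(-1\right) 23\right) = \left(-7\right) \left(-23\right) = 161$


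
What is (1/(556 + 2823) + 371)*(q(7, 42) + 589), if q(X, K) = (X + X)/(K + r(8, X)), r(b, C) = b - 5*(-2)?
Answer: 738668799/3379 ≈ 2.1861e+5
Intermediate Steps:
r(b, C) = 10 + b (r(b, C) = b + 10 = 10 + b)
q(X, K) = 2*X/(18 + K) (q(X, K) = (X + X)/(K + (10 + 8)) = (2*X)/(K + 18) = (2*X)/(18 + K) = 2*X/(18 + K))
(1/(556 + 2823) + 371)*(q(7, 42) + 589) = (1/(556 + 2823) + 371)*(2*7/(18 + 42) + 589) = (1/3379 + 371)*(2*7/60 + 589) = (1/3379 + 371)*(2*7*(1/60) + 589) = 1253610*(7/30 + 589)/3379 = (1253610/3379)*(17677/30) = 738668799/3379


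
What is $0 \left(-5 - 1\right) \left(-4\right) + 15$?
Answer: $15$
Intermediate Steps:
$0 \left(-5 - 1\right) \left(-4\right) + 15 = 0 \left(\left(-6\right) \left(-4\right)\right) + 15 = 0 \cdot 24 + 15 = 0 + 15 = 15$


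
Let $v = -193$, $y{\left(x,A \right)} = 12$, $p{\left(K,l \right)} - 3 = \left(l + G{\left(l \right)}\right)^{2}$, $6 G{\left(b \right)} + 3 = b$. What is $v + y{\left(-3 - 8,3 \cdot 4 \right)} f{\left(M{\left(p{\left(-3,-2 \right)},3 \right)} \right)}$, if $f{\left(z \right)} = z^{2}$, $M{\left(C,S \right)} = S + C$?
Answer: $\frac{234181}{108} \approx 2168.3$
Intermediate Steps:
$G{\left(b \right)} = - \frac{1}{2} + \frac{b}{6}$
$p{\left(K,l \right)} = 3 + \left(- \frac{1}{2} + \frac{7 l}{6}\right)^{2}$ ($p{\left(K,l \right)} = 3 + \left(l + \left(- \frac{1}{2} + \frac{l}{6}\right)\right)^{2} = 3 + \left(- \frac{1}{2} + \frac{7 l}{6}\right)^{2}$)
$M{\left(C,S \right)} = C + S$
$v + y{\left(-3 - 8,3 \cdot 4 \right)} f{\left(M{\left(p{\left(-3,-2 \right)},3 \right)} \right)} = -193 + 12 \left(\left(3 + \frac{\left(-3 + 7 \left(-2\right)\right)^{2}}{36}\right) + 3\right)^{2} = -193 + 12 \left(\left(3 + \frac{\left(-3 - 14\right)^{2}}{36}\right) + 3\right)^{2} = -193 + 12 \left(\left(3 + \frac{\left(-17\right)^{2}}{36}\right) + 3\right)^{2} = -193 + 12 \left(\left(3 + \frac{1}{36} \cdot 289\right) + 3\right)^{2} = -193 + 12 \left(\left(3 + \frac{289}{36}\right) + 3\right)^{2} = -193 + 12 \left(\frac{397}{36} + 3\right)^{2} = -193 + 12 \left(\frac{505}{36}\right)^{2} = -193 + 12 \cdot \frac{255025}{1296} = -193 + \frac{255025}{108} = \frac{234181}{108}$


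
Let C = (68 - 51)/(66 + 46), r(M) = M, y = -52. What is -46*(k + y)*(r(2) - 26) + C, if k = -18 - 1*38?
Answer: -13353967/112 ≈ -1.1923e+5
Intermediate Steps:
C = 17/112 ≈ 0.15179
k = -56 (k = -18 - 38 = -56)
-46*(k + y)*(r(2) - 26) + C = -46*(-56 - 52)*(2 - 26) + 17/112 = -(-4968)*(-24) + 17/112 = -46*2592 + 17/112 = -119232 + 17/112 = -13353967/112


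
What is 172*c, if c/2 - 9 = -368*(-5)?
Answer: 636056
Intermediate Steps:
c = 3698 (c = 18 + 2*(-368*(-5)) = 18 + 2*1840 = 18 + 3680 = 3698)
172*c = 172*3698 = 636056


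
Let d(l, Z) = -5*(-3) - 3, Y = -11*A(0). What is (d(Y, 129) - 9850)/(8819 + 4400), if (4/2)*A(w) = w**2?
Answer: -9838/13219 ≈ -0.74423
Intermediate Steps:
A(w) = w**2/2
Y = 0 (Y = -11*0**2/2 = -11*0/2 = -11*0 = 0)
d(l, Z) = 12 (d(l, Z) = 15 - 3 = 12)
(d(Y, 129) - 9850)/(8819 + 4400) = (12 - 9850)/(8819 + 4400) = -9838/13219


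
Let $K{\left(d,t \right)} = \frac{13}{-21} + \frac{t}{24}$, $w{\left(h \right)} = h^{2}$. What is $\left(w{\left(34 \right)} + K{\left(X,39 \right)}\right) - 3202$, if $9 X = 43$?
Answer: $- \frac{343559}{168} \approx -2045.0$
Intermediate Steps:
$X = \frac{43}{9}$ ($X = \frac{1}{9} \cdot 43 = \frac{43}{9} \approx 4.7778$)
$K{\left(d,t \right)} = - \frac{13}{21} + \frac{t}{24}$ ($K{\left(d,t \right)} = 13 \left(- \frac{1}{21}\right) + t \frac{1}{24} = - \frac{13}{21} + \frac{t}{24}$)
$\left(w{\left(34 \right)} + K{\left(X,39 \right)}\right) - 3202 = \left(34^{2} + \left(- \frac{13}{21} + \frac{1}{24} \cdot 39\right)\right) - 3202 = \left(1156 + \left(- \frac{13}{21} + \frac{13}{8}\right)\right) - 3202 = \left(1156 + \frac{169}{168}\right) - 3202 = \frac{194377}{168} - 3202 = - \frac{343559}{168}$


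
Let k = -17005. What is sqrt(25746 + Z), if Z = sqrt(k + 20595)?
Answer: sqrt(25746 + sqrt(3590)) ≈ 160.64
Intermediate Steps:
Z = sqrt(3590) (Z = sqrt(-17005 + 20595) = sqrt(3590) ≈ 59.917)
sqrt(25746 + Z) = sqrt(25746 + sqrt(3590))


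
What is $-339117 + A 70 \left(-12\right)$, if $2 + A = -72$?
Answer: $-276957$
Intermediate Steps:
$A = -74$ ($A = -2 - 72 = -74$)
$-339117 + A 70 \left(-12\right) = -339117 + \left(-74\right) 70 \left(-12\right) = -339117 - -62160 = -339117 + 62160 = -276957$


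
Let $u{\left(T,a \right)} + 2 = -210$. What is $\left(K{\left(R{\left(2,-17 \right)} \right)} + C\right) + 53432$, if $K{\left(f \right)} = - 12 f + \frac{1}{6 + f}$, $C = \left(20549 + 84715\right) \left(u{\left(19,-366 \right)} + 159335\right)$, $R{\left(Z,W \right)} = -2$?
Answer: $\frac{66999907713}{4} \approx 1.675 \cdot 10^{10}$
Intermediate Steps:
$u{\left(T,a \right)} = -212$ ($u{\left(T,a \right)} = -2 - 210 = -212$)
$C = 16749923472$ ($C = \left(20549 + 84715\right) \left(-212 + 159335\right) = 105264 \cdot 159123 = 16749923472$)
$K{\left(f \right)} = \frac{1}{6 + f} - 12 f$
$\left(K{\left(R{\left(2,-17 \right)} \right)} + C\right) + 53432 = \left(\frac{1 - -144 - 12 \left(-2\right)^{2}}{6 - 2} + 16749923472\right) + 53432 = \left(\frac{1 + 144 - 48}{4} + 16749923472\right) + 53432 = \left(\frac{1}{4} \cdot 97 + 16749923472\right) + 53432 = \left(\frac{97}{4} + 16749923472\right) + 53432 = \frac{66999693985}{4} + 53432 = \frac{66999907713}{4}$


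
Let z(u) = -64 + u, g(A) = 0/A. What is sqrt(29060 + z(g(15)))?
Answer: 2*sqrt(7249) ≈ 170.28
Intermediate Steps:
g(A) = 0
sqrt(29060 + z(g(15))) = sqrt(29060 + (-64 + 0)) = sqrt(29060 - 64) = sqrt(28996) = 2*sqrt(7249)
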